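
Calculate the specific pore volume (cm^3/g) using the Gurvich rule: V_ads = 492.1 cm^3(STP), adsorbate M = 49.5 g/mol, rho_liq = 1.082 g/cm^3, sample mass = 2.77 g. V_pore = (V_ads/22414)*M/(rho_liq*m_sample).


Moles adsorbed n = V_ads / 22414 = 492.1 / 22414 = 2.195503e-02 mol
Liquid volume V_liq = n * M / rho_liq = 2.195503e-02 * 49.5 / 1.082 = 1.00441 cm^3
Specific pore volume V_pore = V_liq / m_sample = 1.00441 / 2.77
V_pore = 0.3626 cm^3/g

0.3626


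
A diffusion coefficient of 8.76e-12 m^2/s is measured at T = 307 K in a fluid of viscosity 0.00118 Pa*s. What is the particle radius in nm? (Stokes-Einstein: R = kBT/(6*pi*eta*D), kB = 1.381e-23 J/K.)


Stokes-Einstein: R = kB*T / (6*pi*eta*D)
R = 1.381e-23 * 307 / (6 * pi * 0.00118 * 8.76e-12)
R = 2.17593e-08 m = 21.76 nm

21.76


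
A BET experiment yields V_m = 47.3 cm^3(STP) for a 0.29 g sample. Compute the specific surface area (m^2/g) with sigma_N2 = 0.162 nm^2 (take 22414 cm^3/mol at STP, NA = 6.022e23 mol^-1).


Number of moles in monolayer = V_m / 22414 = 47.3 / 22414 = 0.00211029
Number of molecules = moles * NA = 0.00211029 * 6.022e23
SA = molecules * sigma / mass
SA = (47.3 / 22414) * 6.022e23 * 0.162e-18 / 0.29
SA = 709.9 m^2/g

709.9


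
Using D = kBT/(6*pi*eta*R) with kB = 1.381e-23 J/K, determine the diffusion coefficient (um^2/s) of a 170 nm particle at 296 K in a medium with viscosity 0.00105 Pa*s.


Radius R = 170/2 = 85 nm = 8.5e-08 m
D = kB*T / (6*pi*eta*R)
D = 1.381e-23 * 296 / (6 * pi * 0.00105 * 8.5e-08)
D = 2.42983e-12 m^2/s = 2.43 um^2/s

2.43


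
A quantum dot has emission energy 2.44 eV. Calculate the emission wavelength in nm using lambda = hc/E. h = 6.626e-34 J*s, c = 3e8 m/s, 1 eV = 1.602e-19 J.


Convert energy: E = 2.44 eV = 2.44 * 1.602e-19 = 3.90888e-19 J
lambda = h*c / E = 6.626e-34 * 3e8 / 3.90888e-19
lambda = 5.08534e-07 m = 508.5 nm

508.5


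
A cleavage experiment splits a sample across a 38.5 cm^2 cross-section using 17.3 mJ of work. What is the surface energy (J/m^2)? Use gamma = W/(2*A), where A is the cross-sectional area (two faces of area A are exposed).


Convert: A = 38.5 cm^2 = 0.00385 m^2, W = 17.3 mJ = 0.0173 J
Cleaving exposes two faces of area A, so total new surface = 2*A and gamma = W / (2*A)
gamma = 0.0173 / (2 * 0.00385)
gamma = 2.247 J/m^2

2.247


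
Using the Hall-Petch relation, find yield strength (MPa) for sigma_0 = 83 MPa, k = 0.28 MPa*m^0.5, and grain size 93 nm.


d = 93 nm = 9.3e-08 m
sqrt(d) = 0.000304959
Hall-Petch contribution = k / sqrt(d) = 0.28 / 0.000304959 = 918.2 MPa
sigma = sigma_0 + k/sqrt(d) = 83 + 918.2 = 1001.2 MPa

1001.2


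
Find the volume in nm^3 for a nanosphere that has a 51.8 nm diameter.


Radius r = 51.8/2 = 25.9 nm
Volume V = (4/3) * pi * r^3
V = (4/3) * pi * (25.9)^3
V = 72775.95 nm^3

72775.95


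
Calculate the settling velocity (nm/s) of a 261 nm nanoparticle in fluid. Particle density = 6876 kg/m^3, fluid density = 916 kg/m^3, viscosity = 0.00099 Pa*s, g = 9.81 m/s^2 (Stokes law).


Radius R = 261/2 nm = 1.305e-07 m
Density difference = 6876 - 916 = 5960 kg/m^3
v = 2 * R^2 * (rho_p - rho_f) * g / (9 * eta)
v = 2 * (1.305e-07)^2 * 5960 * 9.81 / (9 * 0.00099)
v = 2.23506e-07 m/s = 223.5057 nm/s

223.5057


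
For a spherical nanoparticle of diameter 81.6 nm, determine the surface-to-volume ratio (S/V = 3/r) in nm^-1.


Radius r = 81.6/2 = 40.8 nm
S/V = 3 / r = 3 / 40.8
S/V = 0.0735 nm^-1

0.0735


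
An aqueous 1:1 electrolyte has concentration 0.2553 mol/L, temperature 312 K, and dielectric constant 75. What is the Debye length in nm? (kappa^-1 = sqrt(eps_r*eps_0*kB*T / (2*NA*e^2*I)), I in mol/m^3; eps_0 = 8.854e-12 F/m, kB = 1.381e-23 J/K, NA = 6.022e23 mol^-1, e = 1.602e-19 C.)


Ionic strength I = 0.2553 * 1^2 * 1000 = 255.3 mol/m^3
kappa^-1 = sqrt(75 * 8.854e-12 * 1.381e-23 * 312 / (2 * 6.022e23 * (1.602e-19)^2 * 255.3))
kappa^-1 = 0.602 nm

0.602


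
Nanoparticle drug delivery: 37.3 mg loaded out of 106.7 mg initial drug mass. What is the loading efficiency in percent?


Drug loading efficiency = (drug loaded / drug initial) * 100
DLE = 37.3 / 106.7 * 100
DLE = 0.3496 * 100
DLE = 34.96%

34.96


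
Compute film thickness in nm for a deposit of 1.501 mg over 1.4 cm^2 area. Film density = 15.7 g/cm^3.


Convert: m = 1.501 mg = 1.5010e-06 kg, A = 1.4 cm^2 = 1.4000e-04 m^2, rho = 15.7 g/cm^3 = 15700 kg/m^3
t = m / (A * rho)
t = 1.5010e-06 / (1.4000e-04 * 15700)
t = 6.8289e-07 m = 682.9 nm

682.9


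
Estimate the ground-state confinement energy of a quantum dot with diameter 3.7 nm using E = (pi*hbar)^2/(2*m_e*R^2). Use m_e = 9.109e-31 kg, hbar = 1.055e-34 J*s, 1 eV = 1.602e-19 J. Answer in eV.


Radius R = 3.7/2 = 1.85 nm = 1.85e-09 m
E = (pi * 1.055e-34)^2 / (2 * 9.109e-31 * (1.85e-09)^2)
E(J) = 1.76182e-20
E = E(J) / 1.602e-19 = 0.11 eV

0.11


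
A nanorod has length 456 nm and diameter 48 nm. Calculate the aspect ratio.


Aspect ratio AR = length / diameter
AR = 456 / 48
AR = 9.5

9.5


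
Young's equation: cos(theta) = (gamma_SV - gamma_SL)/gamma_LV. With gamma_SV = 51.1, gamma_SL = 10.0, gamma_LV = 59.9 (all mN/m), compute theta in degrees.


cos(theta) = (gamma_SV - gamma_SL) / gamma_LV
cos(theta) = (51.1 - 10.0) / 59.9
cos(theta) = 0.686144
theta = arccos(0.686144) = 46.67 degrees

46.67


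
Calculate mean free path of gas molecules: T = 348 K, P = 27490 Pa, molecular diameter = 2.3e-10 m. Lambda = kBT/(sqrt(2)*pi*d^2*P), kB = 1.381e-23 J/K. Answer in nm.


Mean free path: lambda = kB*T / (sqrt(2) * pi * d^2 * P)
lambda = 1.381e-23 * 348 / (sqrt(2) * pi * (2.3e-10)^2 * 27490)
lambda = 7.43837e-07 m
lambda = 743.84 nm

743.84


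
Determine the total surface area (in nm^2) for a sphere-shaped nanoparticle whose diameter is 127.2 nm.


Radius r = 127.2/2 = 63.6 nm
Surface area SA = 4 * pi * r^2
SA = 4 * pi * (63.6)^2
SA = 50830.47 nm^2

50830.47


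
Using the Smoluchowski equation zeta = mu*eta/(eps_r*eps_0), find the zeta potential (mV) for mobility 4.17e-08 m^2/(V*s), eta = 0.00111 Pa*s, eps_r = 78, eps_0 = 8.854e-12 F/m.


Smoluchowski equation: zeta = mu * eta / (eps_r * eps_0)
zeta = 4.17e-08 * 0.00111 / (78 * 8.854e-12)
zeta = 0.067023 V = 67.02 mV

67.02


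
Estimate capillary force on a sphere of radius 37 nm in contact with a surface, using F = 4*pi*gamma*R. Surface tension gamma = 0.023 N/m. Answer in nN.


Convert radius: R = 37 nm = 3.7e-08 m
F = 4 * pi * gamma * R
F = 4 * pi * 0.023 * 3.7e-08
F = 1.0694e-08 N = 10.694 nN

10.694


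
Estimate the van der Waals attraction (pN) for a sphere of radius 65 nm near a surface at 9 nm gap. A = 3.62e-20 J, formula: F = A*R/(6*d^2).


Convert to SI: R = 65 nm = 6.5e-08 m, d = 9 nm = 9e-09 m
F = A * R / (6 * d^2)
F = 3.62e-20 * 6.5e-08 / (6 * (9e-09)^2)
F = 4.84156e-12 N = 4.842 pN

4.842


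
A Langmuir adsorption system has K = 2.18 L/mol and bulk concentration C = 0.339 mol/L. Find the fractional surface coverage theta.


Langmuir isotherm: theta = K*C / (1 + K*C)
K*C = 2.18 * 0.339 = 0.73902
theta = 0.73902 / (1 + 0.73902) = 0.73902 / 1.73902
theta = 0.425

0.425


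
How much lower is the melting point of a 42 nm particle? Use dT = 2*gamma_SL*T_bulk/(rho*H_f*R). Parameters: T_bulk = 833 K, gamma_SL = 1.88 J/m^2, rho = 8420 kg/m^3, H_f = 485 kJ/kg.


Radius R = 42/2 = 21 nm = 2.1e-08 m
Convert H_f = 485 kJ/kg = 485000 J/kg
dT = 2 * gamma_SL * T_bulk / (rho * H_f * R)
dT = 2 * 1.88 * 833 / (8420 * 485000 * 2.1e-08)
dT = 36.5 K

36.5


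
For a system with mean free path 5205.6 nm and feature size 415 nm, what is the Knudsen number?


Knudsen number Kn = lambda / L
Kn = 5205.6 / 415
Kn = 12.5436

12.5436


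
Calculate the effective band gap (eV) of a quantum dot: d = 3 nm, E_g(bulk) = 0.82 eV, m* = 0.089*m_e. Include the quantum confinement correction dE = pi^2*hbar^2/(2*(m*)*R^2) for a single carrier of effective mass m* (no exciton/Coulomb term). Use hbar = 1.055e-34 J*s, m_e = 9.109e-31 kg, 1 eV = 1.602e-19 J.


Radius R = 3/2 nm = 1.5e-09 m
Confinement energy dE = pi^2 * hbar^2 / (2 * m_eff * m_e * R^2)
dE = pi^2 * (1.055e-34)^2 / (2 * 0.089 * 9.109e-31 * (1.5e-09)^2) J, divided by 1.602e-19 J/eV
dE = 1.8796 eV
Total band gap = E_g(bulk) + dE = 0.82 + 1.8796 = 2.6996 eV

2.6996


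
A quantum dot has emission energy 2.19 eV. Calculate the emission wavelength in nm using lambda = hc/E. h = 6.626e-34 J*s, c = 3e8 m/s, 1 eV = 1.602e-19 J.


Convert energy: E = 2.19 eV = 2.19 * 1.602e-19 = 3.50838e-19 J
lambda = h*c / E = 6.626e-34 * 3e8 / 3.50838e-19
lambda = 5.66586e-07 m = 566.6 nm

566.6


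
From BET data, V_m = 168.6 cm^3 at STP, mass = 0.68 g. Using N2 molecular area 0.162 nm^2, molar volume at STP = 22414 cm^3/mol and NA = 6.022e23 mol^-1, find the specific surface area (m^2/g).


Number of moles in monolayer = V_m / 22414 = 168.6 / 22414 = 0.00752208
Number of molecules = moles * NA = 0.00752208 * 6.022e23
SA = molecules * sigma / mass
SA = (168.6 / 22414) * 6.022e23 * 0.162e-18 / 0.68
SA = 1079.2 m^2/g

1079.2


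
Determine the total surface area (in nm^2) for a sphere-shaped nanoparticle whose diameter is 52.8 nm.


Radius r = 52.8/2 = 26.4 nm
Surface area SA = 4 * pi * r^2
SA = 4 * pi * (26.4)^2
SA = 8758.26 nm^2

8758.26


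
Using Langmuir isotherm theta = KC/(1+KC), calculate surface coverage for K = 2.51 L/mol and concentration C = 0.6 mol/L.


Langmuir isotherm: theta = K*C / (1 + K*C)
K*C = 2.51 * 0.6 = 1.506
theta = 1.506 / (1 + 1.506) = 1.506 / 2.506
theta = 0.601

0.601


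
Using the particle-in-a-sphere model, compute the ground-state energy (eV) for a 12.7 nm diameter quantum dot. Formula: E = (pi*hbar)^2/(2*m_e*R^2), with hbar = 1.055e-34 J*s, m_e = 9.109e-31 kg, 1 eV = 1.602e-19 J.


Radius R = 12.7/2 = 6.35 nm = 6.35e-09 m
E = (pi * 1.055e-34)^2 / (2 * 9.109e-31 * (6.35e-09)^2)
E(J) = 1.4954e-21
E = E(J) / 1.602e-19 = 0.0093 eV

0.0093


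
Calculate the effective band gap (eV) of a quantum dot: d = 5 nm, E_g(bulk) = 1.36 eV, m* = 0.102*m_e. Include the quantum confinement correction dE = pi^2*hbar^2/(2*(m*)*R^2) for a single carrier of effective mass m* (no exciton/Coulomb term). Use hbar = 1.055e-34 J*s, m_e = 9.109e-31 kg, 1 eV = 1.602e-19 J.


Radius R = 5/2 nm = 2.5e-09 m
Confinement energy dE = pi^2 * hbar^2 / (2 * m_eff * m_e * R^2)
dE = pi^2 * (1.055e-34)^2 / (2 * 0.102 * 9.109e-31 * (2.5e-09)^2) J, divided by 1.602e-19 J/eV
dE = 0.5904 eV
Total band gap = E_g(bulk) + dE = 1.36 + 0.5904 = 1.9504 eV

1.9504


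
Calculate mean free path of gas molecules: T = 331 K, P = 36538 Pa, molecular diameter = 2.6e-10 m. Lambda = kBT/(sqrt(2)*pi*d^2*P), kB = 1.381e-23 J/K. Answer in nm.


Mean free path: lambda = kB*T / (sqrt(2) * pi * d^2 * P)
lambda = 1.381e-23 * 331 / (sqrt(2) * pi * (2.6e-10)^2 * 36538)
lambda = 4.16548e-07 m
lambda = 416.55 nm

416.55


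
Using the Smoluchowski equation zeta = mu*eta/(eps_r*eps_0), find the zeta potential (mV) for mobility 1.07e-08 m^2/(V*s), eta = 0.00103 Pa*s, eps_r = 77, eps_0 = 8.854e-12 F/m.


Smoluchowski equation: zeta = mu * eta / (eps_r * eps_0)
zeta = 1.07e-08 * 0.00103 / (77 * 8.854e-12)
zeta = 0.016166 V = 16.17 mV

16.17


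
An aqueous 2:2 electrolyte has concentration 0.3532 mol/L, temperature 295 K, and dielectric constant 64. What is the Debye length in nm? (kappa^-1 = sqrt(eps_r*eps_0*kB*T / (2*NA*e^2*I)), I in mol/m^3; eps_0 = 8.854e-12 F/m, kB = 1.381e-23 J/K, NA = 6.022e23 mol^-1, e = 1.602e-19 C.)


Ionic strength I = 0.3532 * 2^2 * 1000 = 1412.8 mol/m^3
kappa^-1 = sqrt(64 * 8.854e-12 * 1.381e-23 * 295 / (2 * 6.022e23 * (1.602e-19)^2 * 1412.8))
kappa^-1 = 0.23 nm

0.23


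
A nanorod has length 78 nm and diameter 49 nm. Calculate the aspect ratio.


Aspect ratio AR = length / diameter
AR = 78 / 49
AR = 1.59

1.59


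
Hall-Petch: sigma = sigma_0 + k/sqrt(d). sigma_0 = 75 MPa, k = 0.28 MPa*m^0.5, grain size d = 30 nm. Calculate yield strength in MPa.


d = 30 nm = 3e-08 m
sqrt(d) = 0.0001732051
Hall-Petch contribution = k / sqrt(d) = 0.28 / 0.0001732051 = 1616.6 MPa
sigma = sigma_0 + k/sqrt(d) = 75 + 1616.6 = 1691.6 MPa

1691.6


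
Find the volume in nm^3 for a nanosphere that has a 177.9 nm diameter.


Radius r = 177.9/2 = 88.95 nm
Volume V = (4/3) * pi * r^3
V = (4/3) * pi * (88.95)^3
V = 2947993.13 nm^3

2947993.13


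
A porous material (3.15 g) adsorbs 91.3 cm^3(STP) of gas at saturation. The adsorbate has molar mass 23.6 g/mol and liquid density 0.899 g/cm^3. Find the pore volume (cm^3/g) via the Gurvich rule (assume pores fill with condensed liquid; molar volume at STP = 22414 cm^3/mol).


Moles adsorbed n = V_ads / 22414 = 91.3 / 22414 = 4.073347e-03 mol
Liquid volume V_liq = n * M / rho_liq = 4.073347e-03 * 23.6 / 0.899 = 0.10693 cm^3
Specific pore volume V_pore = V_liq / m_sample = 0.10693 / 3.15
V_pore = 0.0339 cm^3/g

0.0339


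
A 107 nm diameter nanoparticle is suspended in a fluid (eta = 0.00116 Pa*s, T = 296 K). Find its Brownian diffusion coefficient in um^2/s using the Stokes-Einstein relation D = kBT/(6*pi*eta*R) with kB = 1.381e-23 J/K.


Radius R = 107/2 = 53.5 nm = 5.35e-08 m
D = kB*T / (6*pi*eta*R)
D = 1.381e-23 * 296 / (6 * pi * 0.00116 * 5.35e-08)
D = 3.4944e-12 m^2/s = 3.494 um^2/s

3.494


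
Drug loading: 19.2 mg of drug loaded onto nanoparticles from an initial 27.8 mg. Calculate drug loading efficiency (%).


Drug loading efficiency = (drug loaded / drug initial) * 100
DLE = 19.2 / 27.8 * 100
DLE = 0.6906 * 100
DLE = 69.06%

69.06


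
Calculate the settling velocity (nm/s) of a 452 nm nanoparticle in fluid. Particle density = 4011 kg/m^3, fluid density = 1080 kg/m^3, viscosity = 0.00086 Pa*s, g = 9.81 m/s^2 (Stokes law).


Radius R = 452/2 nm = 2.26e-07 m
Density difference = 4011 - 1080 = 2931 kg/m^3
v = 2 * R^2 * (rho_p - rho_f) * g / (9 * eta)
v = 2 * (2.26e-07)^2 * 2931 * 9.81 / (9 * 0.00086)
v = 3.79482e-07 m/s = 379.4816 nm/s

379.4816


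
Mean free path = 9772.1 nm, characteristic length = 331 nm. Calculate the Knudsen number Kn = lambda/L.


Knudsen number Kn = lambda / L
Kn = 9772.1 / 331
Kn = 29.523

29.523


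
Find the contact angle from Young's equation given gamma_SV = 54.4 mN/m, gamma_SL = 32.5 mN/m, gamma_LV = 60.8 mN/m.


cos(theta) = (gamma_SV - gamma_SL) / gamma_LV
cos(theta) = (54.4 - 32.5) / 60.8
cos(theta) = 0.360197
theta = arccos(0.360197) = 68.89 degrees

68.89


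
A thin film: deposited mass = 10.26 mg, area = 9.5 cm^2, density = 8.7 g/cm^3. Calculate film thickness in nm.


Convert: m = 10.26 mg = 1.0260e-05 kg, A = 9.5 cm^2 = 9.5000e-04 m^2, rho = 8.7 g/cm^3 = 8700 kg/m^3
t = m / (A * rho)
t = 1.0260e-05 / (9.5000e-04 * 8700)
t = 1.2414e-06 m = 1241.4 nm

1241.4


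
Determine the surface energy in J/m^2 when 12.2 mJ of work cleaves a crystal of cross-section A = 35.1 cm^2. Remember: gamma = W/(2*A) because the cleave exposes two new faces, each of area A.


Convert: A = 35.1 cm^2 = 0.00351 m^2, W = 12.2 mJ = 0.0122 J
Cleaving exposes two faces of area A, so total new surface = 2*A and gamma = W / (2*A)
gamma = 0.0122 / (2 * 0.00351)
gamma = 1.738 J/m^2

1.738


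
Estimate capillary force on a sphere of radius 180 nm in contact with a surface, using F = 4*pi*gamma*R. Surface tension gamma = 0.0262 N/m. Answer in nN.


Convert radius: R = 180 nm = 1.8e-07 m
F = 4 * pi * gamma * R
F = 4 * pi * 0.0262 * 1.8e-07
F = 5.9263e-08 N = 59.263 nN

59.263


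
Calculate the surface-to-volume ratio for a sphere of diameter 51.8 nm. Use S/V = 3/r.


Radius r = 51.8/2 = 25.9 nm
S/V = 3 / r = 3 / 25.9
S/V = 0.1158 nm^-1

0.1158


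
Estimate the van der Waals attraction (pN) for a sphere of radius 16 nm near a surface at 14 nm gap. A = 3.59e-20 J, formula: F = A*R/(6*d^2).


Convert to SI: R = 16 nm = 1.6e-08 m, d = 14 nm = 1.4e-08 m
F = A * R / (6 * d^2)
F = 3.59e-20 * 1.6e-08 / (6 * (1.4e-08)^2)
F = 4.88435e-13 N = 0.488 pN

0.488


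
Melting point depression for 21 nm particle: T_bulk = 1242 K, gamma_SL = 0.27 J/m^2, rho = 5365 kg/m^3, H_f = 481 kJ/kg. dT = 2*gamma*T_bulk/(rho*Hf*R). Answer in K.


Radius R = 21/2 = 10.5 nm = 1.05e-08 m
Convert H_f = 481 kJ/kg = 481000 J/kg
dT = 2 * gamma_SL * T_bulk / (rho * H_f * R)
dT = 2 * 0.27 * 1242 / (5365 * 481000 * 1.05e-08)
dT = 24.8 K

24.8


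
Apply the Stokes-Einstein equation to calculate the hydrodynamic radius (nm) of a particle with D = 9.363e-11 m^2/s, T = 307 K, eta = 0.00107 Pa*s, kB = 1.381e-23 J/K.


Stokes-Einstein: R = kB*T / (6*pi*eta*D)
R = 1.381e-23 * 307 / (6 * pi * 0.00107 * 9.363e-11)
R = 2.24508e-09 m = 2.25 nm

2.25


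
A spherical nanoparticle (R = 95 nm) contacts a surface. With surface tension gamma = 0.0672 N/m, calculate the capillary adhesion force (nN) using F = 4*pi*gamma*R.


Convert radius: R = 95 nm = 9.5e-08 m
F = 4 * pi * gamma * R
F = 4 * pi * 0.0672 * 9.5e-08
F = 8.02237e-08 N = 80.2237 nN

80.2237


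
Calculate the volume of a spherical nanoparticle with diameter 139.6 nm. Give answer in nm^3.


Radius r = 139.6/2 = 69.8 nm
Volume V = (4/3) * pi * r^3
V = (4/3) * pi * (69.8)^3
V = 1424475.15 nm^3

1424475.15


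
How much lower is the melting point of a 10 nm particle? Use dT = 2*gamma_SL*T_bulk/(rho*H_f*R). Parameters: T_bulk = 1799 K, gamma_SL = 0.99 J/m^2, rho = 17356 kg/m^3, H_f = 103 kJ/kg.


Radius R = 10/2 = 5 nm = 5e-09 m
Convert H_f = 103 kJ/kg = 103000 J/kg
dT = 2 * gamma_SL * T_bulk / (rho * H_f * R)
dT = 2 * 0.99 * 1799 / (17356 * 103000 * 5e-09)
dT = 398.5 K

398.5


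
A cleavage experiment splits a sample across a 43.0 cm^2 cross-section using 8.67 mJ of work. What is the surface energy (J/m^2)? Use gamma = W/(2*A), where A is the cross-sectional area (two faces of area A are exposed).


Convert: A = 43.0 cm^2 = 0.0043 m^2, W = 8.67 mJ = 0.00867 J
Cleaving exposes two faces of area A, so total new surface = 2*A and gamma = W / (2*A)
gamma = 0.00867 / (2 * 0.0043)
gamma = 1.008 J/m^2

1.008


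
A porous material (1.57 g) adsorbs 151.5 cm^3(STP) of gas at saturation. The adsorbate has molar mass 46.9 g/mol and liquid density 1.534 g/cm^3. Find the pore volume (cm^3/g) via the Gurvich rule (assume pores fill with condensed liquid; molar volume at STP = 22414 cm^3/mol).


Moles adsorbed n = V_ads / 22414 = 151.5 / 22414 = 6.759168e-03 mol
Liquid volume V_liq = n * M / rho_liq = 6.759168e-03 * 46.9 / 1.534 = 0.20665 cm^3
Specific pore volume V_pore = V_liq / m_sample = 0.20665 / 1.57
V_pore = 0.1316 cm^3/g

0.1316


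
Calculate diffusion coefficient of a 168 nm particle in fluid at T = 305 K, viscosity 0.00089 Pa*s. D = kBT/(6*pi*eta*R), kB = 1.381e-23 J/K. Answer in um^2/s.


Radius R = 168/2 = 84 nm = 8.4e-08 m
D = kB*T / (6*pi*eta*R)
D = 1.381e-23 * 305 / (6 * pi * 0.00089 * 8.4e-08)
D = 2.98898e-12 m^2/s = 2.989 um^2/s

2.989


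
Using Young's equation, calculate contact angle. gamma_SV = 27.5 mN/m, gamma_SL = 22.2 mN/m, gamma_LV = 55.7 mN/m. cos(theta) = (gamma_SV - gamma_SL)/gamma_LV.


cos(theta) = (gamma_SV - gamma_SL) / gamma_LV
cos(theta) = (27.5 - 22.2) / 55.7
cos(theta) = 0.095153
theta = arccos(0.095153) = 84.54 degrees

84.54


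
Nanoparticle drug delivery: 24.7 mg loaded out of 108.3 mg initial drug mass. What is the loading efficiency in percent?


Drug loading efficiency = (drug loaded / drug initial) * 100
DLE = 24.7 / 108.3 * 100
DLE = 0.2281 * 100
DLE = 22.81%

22.81


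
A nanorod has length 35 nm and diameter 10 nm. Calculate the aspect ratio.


Aspect ratio AR = length / diameter
AR = 35 / 10
AR = 3.5

3.5


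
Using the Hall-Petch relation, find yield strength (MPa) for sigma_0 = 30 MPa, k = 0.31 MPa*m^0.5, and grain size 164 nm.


d = 164 nm = 1.64e-07 m
sqrt(d) = 0.0004049691
Hall-Petch contribution = k / sqrt(d) = 0.31 / 0.0004049691 = 765.5 MPa
sigma = sigma_0 + k/sqrt(d) = 30 + 765.5 = 795.5 MPa

795.5


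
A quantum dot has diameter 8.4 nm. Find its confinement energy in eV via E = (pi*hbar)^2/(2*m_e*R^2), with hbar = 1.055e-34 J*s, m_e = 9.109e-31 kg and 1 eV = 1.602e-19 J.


Radius R = 8.4/2 = 4.2 nm = 4.2e-09 m
E = (pi * 1.055e-34)^2 / (2 * 9.109e-31 * (4.2e-09)^2)
E(J) = 3.41826e-21
E = E(J) / 1.602e-19 = 0.0213 eV

0.0213


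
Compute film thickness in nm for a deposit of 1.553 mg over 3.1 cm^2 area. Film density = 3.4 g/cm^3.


Convert: m = 1.553 mg = 1.5530e-06 kg, A = 3.1 cm^2 = 3.1000e-04 m^2, rho = 3.4 g/cm^3 = 3400 kg/m^3
t = m / (A * rho)
t = 1.5530e-06 / (3.1000e-04 * 3400)
t = 1.4734e-06 m = 1473.4 nm

1473.4


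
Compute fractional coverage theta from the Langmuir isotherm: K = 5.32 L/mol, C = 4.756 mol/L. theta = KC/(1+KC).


Langmuir isotherm: theta = K*C / (1 + K*C)
K*C = 5.32 * 4.756 = 25.30192
theta = 25.30192 / (1 + 25.30192) = 25.30192 / 26.30192
theta = 0.962

0.962


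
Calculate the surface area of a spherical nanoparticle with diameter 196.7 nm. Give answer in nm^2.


Radius r = 196.7/2 = 98.35 nm
Surface area SA = 4 * pi * r^2
SA = 4 * pi * (98.35)^2
SA = 121551.02 nm^2

121551.02


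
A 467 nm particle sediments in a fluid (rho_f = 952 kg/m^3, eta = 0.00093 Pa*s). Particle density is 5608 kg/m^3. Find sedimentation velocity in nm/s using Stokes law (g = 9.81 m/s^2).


Radius R = 467/2 nm = 2.335e-07 m
Density difference = 5608 - 952 = 4656 kg/m^3
v = 2 * R^2 * (rho_p - rho_f) * g / (9 * eta)
v = 2 * (2.335e-07)^2 * 4656 * 9.81 / (9 * 0.00093)
v = 5.95059e-07 m/s = 595.0594 nm/s

595.0594


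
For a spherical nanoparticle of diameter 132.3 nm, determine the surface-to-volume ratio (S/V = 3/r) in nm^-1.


Radius r = 132.3/2 = 66.15 nm
S/V = 3 / r = 3 / 66.15
S/V = 0.0454 nm^-1

0.0454


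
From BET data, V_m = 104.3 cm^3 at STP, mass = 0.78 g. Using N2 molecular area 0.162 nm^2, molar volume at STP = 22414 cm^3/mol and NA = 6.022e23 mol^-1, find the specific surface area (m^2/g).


Number of moles in monolayer = V_m / 22414 = 104.3 / 22414 = 0.00465334
Number of molecules = moles * NA = 0.00465334 * 6.022e23
SA = molecules * sigma / mass
SA = (104.3 / 22414) * 6.022e23 * 0.162e-18 / 0.78
SA = 582.0 m^2/g

582.0


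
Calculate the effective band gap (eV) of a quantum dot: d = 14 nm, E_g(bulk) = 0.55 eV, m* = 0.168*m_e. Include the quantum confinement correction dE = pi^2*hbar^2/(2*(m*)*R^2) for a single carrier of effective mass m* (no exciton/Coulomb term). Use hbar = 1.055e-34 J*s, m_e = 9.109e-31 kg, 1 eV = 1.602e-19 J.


Radius R = 14/2 nm = 7e-09 m
Confinement energy dE = pi^2 * hbar^2 / (2 * m_eff * m_e * R^2)
dE = pi^2 * (1.055e-34)^2 / (2 * 0.168 * 9.109e-31 * (7e-09)^2) J, divided by 1.602e-19 J/eV
dE = 0.0457 eV
Total band gap = E_g(bulk) + dE = 0.55 + 0.0457 = 0.5957 eV

0.5957


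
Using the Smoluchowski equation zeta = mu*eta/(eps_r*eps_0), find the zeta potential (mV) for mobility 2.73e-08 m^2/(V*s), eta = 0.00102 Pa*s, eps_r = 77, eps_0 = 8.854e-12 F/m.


Smoluchowski equation: zeta = mu * eta / (eps_r * eps_0)
zeta = 2.73e-08 * 0.00102 / (77 * 8.854e-12)
zeta = 0.040844 V = 40.84 mV

40.84


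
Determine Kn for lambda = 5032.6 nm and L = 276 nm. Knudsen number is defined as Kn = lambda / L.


Knudsen number Kn = lambda / L
Kn = 5032.6 / 276
Kn = 18.2341

18.2341


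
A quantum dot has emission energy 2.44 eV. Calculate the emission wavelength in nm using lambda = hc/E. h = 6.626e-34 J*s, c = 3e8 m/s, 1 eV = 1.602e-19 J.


Convert energy: E = 2.44 eV = 2.44 * 1.602e-19 = 3.90888e-19 J
lambda = h*c / E = 6.626e-34 * 3e8 / 3.90888e-19
lambda = 5.08534e-07 m = 508.5 nm

508.5


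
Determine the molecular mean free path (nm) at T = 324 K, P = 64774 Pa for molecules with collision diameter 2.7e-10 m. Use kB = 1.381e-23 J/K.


Mean free path: lambda = kB*T / (sqrt(2) * pi * d^2 * P)
lambda = 1.381e-23 * 324 / (sqrt(2) * pi * (2.7e-10)^2 * 64774)
lambda = 2.13278e-07 m
lambda = 213.28 nm

213.28


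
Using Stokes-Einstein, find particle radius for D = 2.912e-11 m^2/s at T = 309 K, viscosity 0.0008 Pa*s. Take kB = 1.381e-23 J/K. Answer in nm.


Stokes-Einstein: R = kB*T / (6*pi*eta*D)
R = 1.381e-23 * 309 / (6 * pi * 0.0008 * 2.912e-11)
R = 9.71784e-09 m = 9.72 nm

9.72


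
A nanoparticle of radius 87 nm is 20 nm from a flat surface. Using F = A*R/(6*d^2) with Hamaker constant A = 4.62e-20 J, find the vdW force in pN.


Convert to SI: R = 87 nm = 8.7e-08 m, d = 20 nm = 2e-08 m
F = A * R / (6 * d^2)
F = 4.62e-20 * 8.7e-08 / (6 * (2e-08)^2)
F = 1.67475e-12 N = 1.675 pN

1.675


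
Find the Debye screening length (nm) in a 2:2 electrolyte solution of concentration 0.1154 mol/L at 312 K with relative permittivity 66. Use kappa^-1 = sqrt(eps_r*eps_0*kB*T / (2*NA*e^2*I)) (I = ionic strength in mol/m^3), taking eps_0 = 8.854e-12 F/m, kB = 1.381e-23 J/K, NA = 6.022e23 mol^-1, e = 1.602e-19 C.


Ionic strength I = 0.1154 * 2^2 * 1000 = 461.6 mol/m^3
kappa^-1 = sqrt(66 * 8.854e-12 * 1.381e-23 * 312 / (2 * 6.022e23 * (1.602e-19)^2 * 461.6))
kappa^-1 = 0.42 nm

0.42


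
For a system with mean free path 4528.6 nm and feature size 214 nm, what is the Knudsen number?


Knudsen number Kn = lambda / L
Kn = 4528.6 / 214
Kn = 21.1617

21.1617


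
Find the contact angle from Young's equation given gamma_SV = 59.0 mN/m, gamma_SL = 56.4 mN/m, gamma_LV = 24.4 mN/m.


cos(theta) = (gamma_SV - gamma_SL) / gamma_LV
cos(theta) = (59.0 - 56.4) / 24.4
cos(theta) = 0.106557
theta = arccos(0.106557) = 83.88 degrees

83.88


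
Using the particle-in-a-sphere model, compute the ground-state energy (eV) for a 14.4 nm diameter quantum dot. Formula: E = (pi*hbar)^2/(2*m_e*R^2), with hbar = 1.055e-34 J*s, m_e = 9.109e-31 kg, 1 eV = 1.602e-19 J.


Radius R = 14.4/2 = 7.2 nm = 7.2e-09 m
E = (pi * 1.055e-34)^2 / (2 * 9.109e-31 * (7.2e-09)^2)
E(J) = 1.16316e-21
E = E(J) / 1.602e-19 = 0.0073 eV

0.0073


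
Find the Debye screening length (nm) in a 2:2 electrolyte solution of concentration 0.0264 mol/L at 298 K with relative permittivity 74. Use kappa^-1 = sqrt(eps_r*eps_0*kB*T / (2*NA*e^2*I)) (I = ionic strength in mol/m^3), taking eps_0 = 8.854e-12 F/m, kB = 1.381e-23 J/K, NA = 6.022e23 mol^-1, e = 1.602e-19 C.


Ionic strength I = 0.0264 * 2^2 * 1000 = 105.6 mol/m^3
kappa^-1 = sqrt(74 * 8.854e-12 * 1.381e-23 * 298 / (2 * 6.022e23 * (1.602e-19)^2 * 105.6))
kappa^-1 = 0.909 nm

0.909


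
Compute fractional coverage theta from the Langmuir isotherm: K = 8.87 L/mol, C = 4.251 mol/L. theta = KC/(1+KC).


Langmuir isotherm: theta = K*C / (1 + K*C)
K*C = 8.87 * 4.251 = 37.70637
theta = 37.70637 / (1 + 37.70637) = 37.70637 / 38.70637
theta = 0.9742

0.9742


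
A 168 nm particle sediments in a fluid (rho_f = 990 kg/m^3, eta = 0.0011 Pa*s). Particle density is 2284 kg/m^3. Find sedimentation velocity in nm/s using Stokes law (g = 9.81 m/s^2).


Radius R = 168/2 nm = 8.4e-08 m
Density difference = 2284 - 990 = 1294 kg/m^3
v = 2 * R^2 * (rho_p - rho_f) * g / (9 * eta)
v = 2 * (8.4e-08)^2 * 1294 * 9.81 / (9 * 0.0011)
v = 1.80949e-08 m/s = 18.0949 nm/s

18.0949


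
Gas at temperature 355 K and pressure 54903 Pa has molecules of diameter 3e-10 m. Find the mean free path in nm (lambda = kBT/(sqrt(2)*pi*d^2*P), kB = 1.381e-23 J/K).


Mean free path: lambda = kB*T / (sqrt(2) * pi * d^2 * P)
lambda = 1.381e-23 * 355 / (sqrt(2) * pi * (3e-10)^2 * 54903)
lambda = 2.23315e-07 m
lambda = 223.32 nm

223.32


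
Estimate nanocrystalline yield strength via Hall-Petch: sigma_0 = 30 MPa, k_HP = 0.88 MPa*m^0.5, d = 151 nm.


d = 151 nm = 1.51e-07 m
sqrt(d) = 0.0003885872
Hall-Petch contribution = k / sqrt(d) = 0.88 / 0.0003885872 = 2264.6 MPa
sigma = sigma_0 + k/sqrt(d) = 30 + 2264.6 = 2294.6 MPa

2294.6


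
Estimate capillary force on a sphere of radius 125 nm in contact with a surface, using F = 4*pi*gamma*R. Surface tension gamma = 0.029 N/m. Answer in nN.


Convert radius: R = 125 nm = 1.25e-07 m
F = 4 * pi * gamma * R
F = 4 * pi * 0.029 * 1.25e-07
F = 4.55531e-08 N = 45.5531 nN

45.5531


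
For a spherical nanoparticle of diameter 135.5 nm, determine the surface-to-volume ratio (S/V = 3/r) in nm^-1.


Radius r = 135.5/2 = 67.75 nm
S/V = 3 / r = 3 / 67.75
S/V = 0.0443 nm^-1

0.0443


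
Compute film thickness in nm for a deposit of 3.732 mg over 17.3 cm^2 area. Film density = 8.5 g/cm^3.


Convert: m = 3.732 mg = 3.7320e-06 kg, A = 17.3 cm^2 = 1.7300e-03 m^2, rho = 8.5 g/cm^3 = 8500 kg/m^3
t = m / (A * rho)
t = 3.7320e-06 / (1.7300e-03 * 8500)
t = 2.5379e-07 m = 253.8 nm

253.8


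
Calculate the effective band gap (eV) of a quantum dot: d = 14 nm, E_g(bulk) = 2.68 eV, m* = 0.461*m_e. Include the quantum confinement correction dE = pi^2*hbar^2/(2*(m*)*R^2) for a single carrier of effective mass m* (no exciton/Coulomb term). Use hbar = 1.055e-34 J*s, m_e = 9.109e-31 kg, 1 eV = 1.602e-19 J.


Radius R = 14/2 nm = 7e-09 m
Confinement energy dE = pi^2 * hbar^2 / (2 * m_eff * m_e * R^2)
dE = pi^2 * (1.055e-34)^2 / (2 * 0.461 * 9.109e-31 * (7e-09)^2) J, divided by 1.602e-19 J/eV
dE = 0.0167 eV
Total band gap = E_g(bulk) + dE = 2.68 + 0.0167 = 2.6967 eV

2.6967


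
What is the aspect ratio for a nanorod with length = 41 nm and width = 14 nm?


Aspect ratio AR = length / diameter
AR = 41 / 14
AR = 2.93

2.93


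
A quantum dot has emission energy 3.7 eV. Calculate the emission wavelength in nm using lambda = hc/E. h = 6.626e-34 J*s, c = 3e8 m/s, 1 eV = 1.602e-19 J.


Convert energy: E = 3.7 eV = 3.7 * 1.602e-19 = 5.9274e-19 J
lambda = h*c / E = 6.626e-34 * 3e8 / 5.9274e-19
lambda = 3.35358e-07 m = 335.4 nm

335.4


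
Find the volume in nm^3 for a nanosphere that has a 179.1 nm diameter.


Radius r = 179.1/2 = 89.55 nm
Volume V = (4/3) * pi * r^3
V = (4/3) * pi * (89.55)^3
V = 3008052.28 nm^3

3008052.28


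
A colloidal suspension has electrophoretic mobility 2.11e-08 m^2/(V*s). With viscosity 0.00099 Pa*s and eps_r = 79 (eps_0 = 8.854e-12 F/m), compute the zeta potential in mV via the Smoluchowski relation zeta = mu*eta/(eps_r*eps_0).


Smoluchowski equation: zeta = mu * eta / (eps_r * eps_0)
zeta = 2.11e-08 * 0.00099 / (79 * 8.854e-12)
zeta = 0.029864 V = 29.86 mV

29.86


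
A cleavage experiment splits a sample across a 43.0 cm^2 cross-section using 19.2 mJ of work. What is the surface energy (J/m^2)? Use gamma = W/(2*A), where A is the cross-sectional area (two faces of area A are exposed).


Convert: A = 43.0 cm^2 = 0.0043 m^2, W = 19.2 mJ = 0.0192 J
Cleaving exposes two faces of area A, so total new surface = 2*A and gamma = W / (2*A)
gamma = 0.0192 / (2 * 0.0043)
gamma = 2.233 J/m^2

2.233


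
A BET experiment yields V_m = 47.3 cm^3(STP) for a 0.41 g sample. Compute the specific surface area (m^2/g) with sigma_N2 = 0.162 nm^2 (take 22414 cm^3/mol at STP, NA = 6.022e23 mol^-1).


Number of moles in monolayer = V_m / 22414 = 47.3 / 22414 = 0.00211029
Number of molecules = moles * NA = 0.00211029 * 6.022e23
SA = molecules * sigma / mass
SA = (47.3 / 22414) * 6.022e23 * 0.162e-18 / 0.41
SA = 502.1 m^2/g

502.1


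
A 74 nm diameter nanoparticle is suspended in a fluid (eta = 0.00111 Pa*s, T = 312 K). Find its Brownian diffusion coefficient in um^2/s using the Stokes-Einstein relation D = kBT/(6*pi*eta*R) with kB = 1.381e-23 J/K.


Radius R = 74/2 = 37 nm = 3.7e-08 m
D = kB*T / (6*pi*eta*R)
D = 1.381e-23 * 312 / (6 * pi * 0.00111 * 3.7e-08)
D = 5.56573e-12 m^2/s = 5.566 um^2/s

5.566


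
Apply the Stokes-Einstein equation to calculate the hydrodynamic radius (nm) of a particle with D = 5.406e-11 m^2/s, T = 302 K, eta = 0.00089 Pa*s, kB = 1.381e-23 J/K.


Stokes-Einstein: R = kB*T / (6*pi*eta*D)
R = 1.381e-23 * 302 / (6 * pi * 0.00089 * 5.406e-11)
R = 4.59868e-09 m = 4.6 nm

4.6


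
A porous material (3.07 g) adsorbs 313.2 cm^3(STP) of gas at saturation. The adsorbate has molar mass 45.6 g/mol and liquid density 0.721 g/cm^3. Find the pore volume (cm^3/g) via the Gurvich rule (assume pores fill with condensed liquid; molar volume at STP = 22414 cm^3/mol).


Moles adsorbed n = V_ads / 22414 = 313.2 / 22414 = 1.397341e-02 mol
Liquid volume V_liq = n * M / rho_liq = 1.397341e-02 * 45.6 / 0.721 = 0.88376 cm^3
Specific pore volume V_pore = V_liq / m_sample = 0.88376 / 3.07
V_pore = 0.2879 cm^3/g

0.2879


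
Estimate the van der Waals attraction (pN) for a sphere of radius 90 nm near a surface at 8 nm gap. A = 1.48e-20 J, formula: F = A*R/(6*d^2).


Convert to SI: R = 90 nm = 9e-08 m, d = 8 nm = 8e-09 m
F = A * R / (6 * d^2)
F = 1.48e-20 * 9e-08 / (6 * (8e-09)^2)
F = 3.46875e-12 N = 3.469 pN

3.469


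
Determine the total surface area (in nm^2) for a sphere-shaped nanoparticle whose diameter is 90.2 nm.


Radius r = 90.2/2 = 45.1 nm
Surface area SA = 4 * pi * r^2
SA = 4 * pi * (45.1)^2
SA = 25560.12 nm^2

25560.12


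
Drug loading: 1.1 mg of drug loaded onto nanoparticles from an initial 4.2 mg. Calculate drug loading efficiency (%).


Drug loading efficiency = (drug loaded / drug initial) * 100
DLE = 1.1 / 4.2 * 100
DLE = 0.2619 * 100
DLE = 26.19%

26.19


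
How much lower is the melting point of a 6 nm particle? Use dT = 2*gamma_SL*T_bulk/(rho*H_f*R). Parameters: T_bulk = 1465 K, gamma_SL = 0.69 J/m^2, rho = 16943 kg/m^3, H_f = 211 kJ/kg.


Radius R = 6/2 = 3 nm = 3e-09 m
Convert H_f = 211 kJ/kg = 211000 J/kg
dT = 2 * gamma_SL * T_bulk / (rho * H_f * R)
dT = 2 * 0.69 * 1465 / (16943 * 211000 * 3e-09)
dT = 188.5 K

188.5


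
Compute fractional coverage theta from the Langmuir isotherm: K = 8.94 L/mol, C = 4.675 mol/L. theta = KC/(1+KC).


Langmuir isotherm: theta = K*C / (1 + K*C)
K*C = 8.94 * 4.675 = 41.7945
theta = 41.7945 / (1 + 41.7945) = 41.7945 / 42.7945
theta = 0.9766

0.9766


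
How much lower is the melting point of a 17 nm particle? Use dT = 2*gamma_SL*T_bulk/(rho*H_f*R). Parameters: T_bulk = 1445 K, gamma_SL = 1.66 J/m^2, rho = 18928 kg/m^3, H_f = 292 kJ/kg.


Radius R = 17/2 = 8.5 nm = 8.5e-09 m
Convert H_f = 292 kJ/kg = 292000 J/kg
dT = 2 * gamma_SL * T_bulk / (rho * H_f * R)
dT = 2 * 1.66 * 1445 / (18928 * 292000 * 8.5e-09)
dT = 102.1 K

102.1


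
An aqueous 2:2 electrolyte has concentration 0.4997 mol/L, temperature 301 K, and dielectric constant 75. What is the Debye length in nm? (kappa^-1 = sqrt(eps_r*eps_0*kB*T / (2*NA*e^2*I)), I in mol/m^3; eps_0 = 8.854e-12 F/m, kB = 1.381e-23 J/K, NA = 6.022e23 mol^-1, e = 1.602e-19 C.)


Ionic strength I = 0.4997 * 2^2 * 1000 = 1998.8 mol/m^3
kappa^-1 = sqrt(75 * 8.854e-12 * 1.381e-23 * 301 / (2 * 6.022e23 * (1.602e-19)^2 * 1998.8))
kappa^-1 = 0.211 nm

0.211


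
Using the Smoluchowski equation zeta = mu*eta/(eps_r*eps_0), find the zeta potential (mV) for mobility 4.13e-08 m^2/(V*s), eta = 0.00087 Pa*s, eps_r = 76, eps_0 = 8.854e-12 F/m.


Smoluchowski equation: zeta = mu * eta / (eps_r * eps_0)
zeta = 4.13e-08 * 0.00087 / (76 * 8.854e-12)
zeta = 0.053397 V = 53.4 mV

53.4


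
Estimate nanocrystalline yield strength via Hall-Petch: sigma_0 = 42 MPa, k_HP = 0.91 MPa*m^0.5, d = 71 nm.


d = 71 nm = 7.1e-08 m
sqrt(d) = 0.0002664583
Hall-Petch contribution = k / sqrt(d) = 0.91 / 0.0002664583 = 3415.2 MPa
sigma = sigma_0 + k/sqrt(d) = 42 + 3415.2 = 3457.2 MPa

3457.2


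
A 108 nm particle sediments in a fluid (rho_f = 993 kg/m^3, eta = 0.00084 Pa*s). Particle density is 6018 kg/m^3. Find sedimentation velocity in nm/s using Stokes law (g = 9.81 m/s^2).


Radius R = 108/2 nm = 5.4e-08 m
Density difference = 6018 - 993 = 5025 kg/m^3
v = 2 * R^2 * (rho_p - rho_f) * g / (9 * eta)
v = 2 * (5.4e-08)^2 * 5025 * 9.81 / (9 * 0.00084)
v = 3.80278e-08 m/s = 38.0278 nm/s

38.0278


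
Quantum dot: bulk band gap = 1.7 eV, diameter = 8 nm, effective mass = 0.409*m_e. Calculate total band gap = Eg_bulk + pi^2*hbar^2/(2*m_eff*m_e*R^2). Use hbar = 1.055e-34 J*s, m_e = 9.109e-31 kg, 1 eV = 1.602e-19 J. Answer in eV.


Radius R = 8/2 nm = 4e-09 m
Confinement energy dE = pi^2 * hbar^2 / (2 * m_eff * m_e * R^2)
dE = pi^2 * (1.055e-34)^2 / (2 * 0.409 * 9.109e-31 * (4e-09)^2) J, divided by 1.602e-19 J/eV
dE = 0.0575 eV
Total band gap = E_g(bulk) + dE = 1.7 + 0.0575 = 1.7575 eV

1.7575


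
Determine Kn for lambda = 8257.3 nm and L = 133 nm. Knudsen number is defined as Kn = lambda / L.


Knudsen number Kn = lambda / L
Kn = 8257.3 / 133
Kn = 62.085

62.085


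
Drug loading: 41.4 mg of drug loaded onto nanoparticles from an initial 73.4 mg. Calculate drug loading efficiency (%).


Drug loading efficiency = (drug loaded / drug initial) * 100
DLE = 41.4 / 73.4 * 100
DLE = 0.564 * 100
DLE = 56.4%

56.4


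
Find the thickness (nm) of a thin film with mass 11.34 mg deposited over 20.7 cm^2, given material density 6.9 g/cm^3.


Convert: m = 11.34 mg = 1.1340e-05 kg, A = 20.7 cm^2 = 2.0700e-03 m^2, rho = 6.9 g/cm^3 = 6900 kg/m^3
t = m / (A * rho)
t = 1.1340e-05 / (2.0700e-03 * 6900)
t = 7.9395e-07 m = 794.0 nm

794.0


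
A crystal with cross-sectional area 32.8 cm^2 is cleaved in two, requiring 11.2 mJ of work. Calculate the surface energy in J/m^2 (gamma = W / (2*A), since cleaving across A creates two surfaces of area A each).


Convert: A = 32.8 cm^2 = 0.00328 m^2, W = 11.2 mJ = 0.0112 J
Cleaving exposes two faces of area A, so total new surface = 2*A and gamma = W / (2*A)
gamma = 0.0112 / (2 * 0.00328)
gamma = 1.707 J/m^2

1.707


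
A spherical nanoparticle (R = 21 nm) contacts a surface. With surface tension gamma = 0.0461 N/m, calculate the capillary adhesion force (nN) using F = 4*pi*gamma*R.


Convert radius: R = 21 nm = 2.1e-08 m
F = 4 * pi * gamma * R
F = 4 * pi * 0.0461 * 2.1e-08
F = 1.21655e-08 N = 12.1655 nN

12.1655


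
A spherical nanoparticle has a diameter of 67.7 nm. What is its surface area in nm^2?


Radius r = 67.7/2 = 33.85 nm
Surface area SA = 4 * pi * r^2
SA = 4 * pi * (33.85)^2
SA = 14398.83 nm^2

14398.83


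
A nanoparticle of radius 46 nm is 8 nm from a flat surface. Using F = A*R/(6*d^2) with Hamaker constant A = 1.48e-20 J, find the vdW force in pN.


Convert to SI: R = 46 nm = 4.6e-08 m, d = 8 nm = 8e-09 m
F = A * R / (6 * d^2)
F = 1.48e-20 * 4.6e-08 / (6 * (8e-09)^2)
F = 1.77292e-12 N = 1.773 pN

1.773


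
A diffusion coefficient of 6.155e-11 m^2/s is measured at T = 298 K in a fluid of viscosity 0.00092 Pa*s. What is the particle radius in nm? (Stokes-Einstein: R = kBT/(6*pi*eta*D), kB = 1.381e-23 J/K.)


Stokes-Einstein: R = kB*T / (6*pi*eta*D)
R = 1.381e-23 * 298 / (6 * pi * 0.00092 * 6.155e-11)
R = 3.85561e-09 m = 3.86 nm

3.86


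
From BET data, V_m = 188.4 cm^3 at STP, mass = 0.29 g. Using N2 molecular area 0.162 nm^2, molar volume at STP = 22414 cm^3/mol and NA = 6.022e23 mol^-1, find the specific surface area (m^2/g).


Number of moles in monolayer = V_m / 22414 = 188.4 / 22414 = 0.00840546
Number of molecules = moles * NA = 0.00840546 * 6.022e23
SA = molecules * sigma / mass
SA = (188.4 / 22414) * 6.022e23 * 0.162e-18 / 0.29
SA = 2827.6 m^2/g

2827.6


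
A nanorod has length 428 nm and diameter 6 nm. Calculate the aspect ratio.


Aspect ratio AR = length / diameter
AR = 428 / 6
AR = 71.33

71.33


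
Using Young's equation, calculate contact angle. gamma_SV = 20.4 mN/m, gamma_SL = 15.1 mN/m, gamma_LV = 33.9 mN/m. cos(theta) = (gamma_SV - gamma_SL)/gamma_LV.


cos(theta) = (gamma_SV - gamma_SL) / gamma_LV
cos(theta) = (20.4 - 15.1) / 33.9
cos(theta) = 0.156342
theta = arccos(0.156342) = 81.01 degrees

81.01


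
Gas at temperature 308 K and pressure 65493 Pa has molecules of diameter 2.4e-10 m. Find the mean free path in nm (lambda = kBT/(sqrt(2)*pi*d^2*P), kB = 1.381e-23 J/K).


Mean free path: lambda = kB*T / (sqrt(2) * pi * d^2 * P)
lambda = 1.381e-23 * 308 / (sqrt(2) * pi * (2.4e-10)^2 * 65493)
lambda = 2.53783e-07 m
lambda = 253.78 nm

253.78


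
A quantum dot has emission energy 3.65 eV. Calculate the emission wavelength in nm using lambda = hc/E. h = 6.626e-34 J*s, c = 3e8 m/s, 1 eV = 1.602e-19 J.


Convert energy: E = 3.65 eV = 3.65 * 1.602e-19 = 5.8473e-19 J
lambda = h*c / E = 6.626e-34 * 3e8 / 5.8473e-19
lambda = 3.39952e-07 m = 340.0 nm

340.0


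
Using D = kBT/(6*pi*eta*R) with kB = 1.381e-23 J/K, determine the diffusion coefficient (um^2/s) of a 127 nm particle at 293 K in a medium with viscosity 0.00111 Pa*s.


Radius R = 127/2 = 63.5 nm = 6.35e-08 m
D = kB*T / (6*pi*eta*R)
D = 1.381e-23 * 293 / (6 * pi * 0.00111 * 6.35e-08)
D = 3.04553e-12 m^2/s = 3.046 um^2/s

3.046
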